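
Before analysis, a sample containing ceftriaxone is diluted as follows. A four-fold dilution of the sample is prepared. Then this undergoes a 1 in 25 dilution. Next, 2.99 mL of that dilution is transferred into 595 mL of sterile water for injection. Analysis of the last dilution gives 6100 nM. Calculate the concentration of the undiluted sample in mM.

Overall dilution factor = 4 × 25 × 200.0 = 2.00 × 10⁴.
Original = 6100 nM × 2.00 × 10⁴ = 1.22 × 10⁸ nM = 122 mM.

122 mM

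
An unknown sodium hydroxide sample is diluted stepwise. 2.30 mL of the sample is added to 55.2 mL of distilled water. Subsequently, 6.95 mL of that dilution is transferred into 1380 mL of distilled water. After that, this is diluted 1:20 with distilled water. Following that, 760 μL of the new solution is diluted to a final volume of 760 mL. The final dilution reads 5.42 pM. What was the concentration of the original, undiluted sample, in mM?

Overall dilution factor = 25 × 199.6 × 20 × 1000 = 9.98 × 10⁷.
Original = 5.42 pM × 9.98 × 10⁷ = 5.41 × 10⁸ pM = 0.541 mM.

0.541 mM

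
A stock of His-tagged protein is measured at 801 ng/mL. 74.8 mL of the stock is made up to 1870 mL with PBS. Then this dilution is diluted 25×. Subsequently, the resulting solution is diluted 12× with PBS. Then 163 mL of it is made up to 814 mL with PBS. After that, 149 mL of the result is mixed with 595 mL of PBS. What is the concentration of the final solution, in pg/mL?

Overall dilution factor = 25 × 25 × 12 × 4.994 × 4.993 = 1.87 × 10⁵.
801 ng/mL / 1.87 × 10⁵ = 4.28 × 10⁻³ ng/mL = 4.28 pg/mL.

4.28 pg/mL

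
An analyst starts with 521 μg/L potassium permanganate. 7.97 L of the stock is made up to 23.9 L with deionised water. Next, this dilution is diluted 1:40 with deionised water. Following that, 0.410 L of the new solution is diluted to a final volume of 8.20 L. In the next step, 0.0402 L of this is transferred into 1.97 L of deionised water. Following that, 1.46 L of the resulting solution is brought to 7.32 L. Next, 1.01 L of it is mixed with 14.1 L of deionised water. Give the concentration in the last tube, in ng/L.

Overall dilution factor = 2.999 × 40 × 20 × 50.00 × 5.014 × 14.96 = 9.00 × 10⁶.
521 μg/L / 9.00 × 10⁶ = 5.79 × 10⁻⁵ μg/L = 0.0579 ng/L.

0.0579 ng/L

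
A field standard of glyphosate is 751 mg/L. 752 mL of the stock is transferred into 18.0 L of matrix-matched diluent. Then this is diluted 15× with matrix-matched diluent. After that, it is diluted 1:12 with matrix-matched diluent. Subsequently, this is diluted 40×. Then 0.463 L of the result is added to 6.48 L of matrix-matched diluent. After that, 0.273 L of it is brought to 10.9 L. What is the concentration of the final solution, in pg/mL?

6.99 pg/mL

Overall dilution factor = 24.94 × 15 × 12 × 40 × 15.00 × 39.93 = 1.07 × 10⁸.
751 mg/L / 1.07 × 10⁸ = 6.99 × 10⁻⁶ mg/L = 6.99 pg/mL.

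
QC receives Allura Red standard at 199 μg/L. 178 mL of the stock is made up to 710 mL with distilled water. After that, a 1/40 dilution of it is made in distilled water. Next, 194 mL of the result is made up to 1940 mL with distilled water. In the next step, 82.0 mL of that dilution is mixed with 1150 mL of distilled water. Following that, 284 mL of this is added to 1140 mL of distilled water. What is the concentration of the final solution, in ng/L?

1.66 ng/L

Overall dilution factor = 3.989 × 40 × 10 × 15.02 × 5.014 = 1.20 × 10⁵.
199 μg/L / 1.20 × 10⁵ = 1.66 × 10⁻³ μg/L = 1.66 ng/L.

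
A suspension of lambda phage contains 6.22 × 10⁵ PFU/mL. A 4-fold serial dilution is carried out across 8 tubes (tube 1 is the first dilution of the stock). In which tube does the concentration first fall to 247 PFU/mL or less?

Tube n has concentration 6.22 × 10⁵ PFU/mL / 4ⁿ.
Need 4ⁿ ≥ 6.22 × 10⁵ PFU/mL / 247 PFU/mL = 2518, so n ≥ 5.65.
First such tube: n = 6.

tube 6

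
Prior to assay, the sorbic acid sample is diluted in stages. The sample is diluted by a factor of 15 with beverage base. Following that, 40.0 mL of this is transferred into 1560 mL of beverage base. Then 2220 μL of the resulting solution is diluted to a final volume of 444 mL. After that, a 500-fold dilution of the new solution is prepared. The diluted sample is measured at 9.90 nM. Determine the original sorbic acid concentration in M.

Overall dilution factor = 15 × 40 × 200 × 500 = 6.00 × 10⁷.
Original = 9.90 nM × 6.00 × 10⁷ = 5.94 × 10⁸ nM = 0.594 M.

0.594 M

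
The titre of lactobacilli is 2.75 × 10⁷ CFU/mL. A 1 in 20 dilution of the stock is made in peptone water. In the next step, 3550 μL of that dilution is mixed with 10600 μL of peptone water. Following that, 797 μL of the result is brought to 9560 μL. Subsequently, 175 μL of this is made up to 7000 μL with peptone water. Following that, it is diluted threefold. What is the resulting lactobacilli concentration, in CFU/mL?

Overall dilution factor = 20 × 3.986 × 11.99 × 40 × 3 = 1.15 × 10⁵.
2.75 × 10⁷ CFU/mL / 1.15 × 10⁵ = 240 CFU/mL.

240 CFU/mL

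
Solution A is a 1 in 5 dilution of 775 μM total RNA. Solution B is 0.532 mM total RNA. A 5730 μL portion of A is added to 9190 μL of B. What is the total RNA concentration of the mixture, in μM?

C_A = 775 μM / 5 = 155 μM.
C_B = 0.532 mM = 532 μM.
C_mix = (C_A·V_A + C_B·V_B)/(V_A + V_B) = (155×5730 + 532×9190) / 14920 = 387 μM.

387 μM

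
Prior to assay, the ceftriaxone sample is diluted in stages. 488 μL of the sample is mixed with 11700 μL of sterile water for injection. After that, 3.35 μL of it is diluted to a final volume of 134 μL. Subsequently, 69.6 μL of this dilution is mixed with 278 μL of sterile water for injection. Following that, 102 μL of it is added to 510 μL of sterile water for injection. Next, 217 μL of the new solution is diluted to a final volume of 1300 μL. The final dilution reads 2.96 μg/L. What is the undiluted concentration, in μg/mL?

Overall dilution factor = 24.98 × 40 × 4.994 × 6 × 5.991 = 1.79 × 10⁵.
Original = 2.96 μg/L × 1.79 × 10⁵ = 5.31 × 10⁵ μg/L = 531 μg/mL.

531 μg/mL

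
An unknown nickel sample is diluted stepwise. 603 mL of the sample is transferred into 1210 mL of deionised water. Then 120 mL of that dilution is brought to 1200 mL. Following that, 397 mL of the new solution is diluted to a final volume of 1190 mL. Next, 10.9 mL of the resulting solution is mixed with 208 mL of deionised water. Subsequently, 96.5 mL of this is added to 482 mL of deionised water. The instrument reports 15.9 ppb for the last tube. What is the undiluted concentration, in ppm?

173 ppm

Overall dilution factor = 3.007 × 10 × 2.997 × 20.08 × 5.995 = 1.09 × 10⁴.
Original = 15.9 ppb × 1.09 × 10⁴ = 1.73 × 10⁵ ppb = 173 ppm.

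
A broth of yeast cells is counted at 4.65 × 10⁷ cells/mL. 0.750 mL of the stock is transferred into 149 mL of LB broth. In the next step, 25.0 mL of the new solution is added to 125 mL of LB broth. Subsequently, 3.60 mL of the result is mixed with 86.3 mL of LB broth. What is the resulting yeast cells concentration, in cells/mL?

Overall dilution factor = 199.7 × 6 × 24.97 = 2.99 × 10⁴.
4.65 × 10⁷ cells/mL / 2.99 × 10⁴ = 1550 cells/mL.

1550 cells/mL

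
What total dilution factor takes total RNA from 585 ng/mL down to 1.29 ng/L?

Factor = C₀/C_target = 585 ng/mL / 1.29 ng/L = 4.53 × 10⁵.

4.53 × 10⁵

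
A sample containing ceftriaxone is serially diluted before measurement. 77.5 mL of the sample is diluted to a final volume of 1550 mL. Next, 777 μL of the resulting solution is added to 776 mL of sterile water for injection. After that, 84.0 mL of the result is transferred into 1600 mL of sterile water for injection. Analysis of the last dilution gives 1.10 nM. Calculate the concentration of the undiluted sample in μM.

Overall dilution factor = 20 × 999.7 × 20.05 = 4.01 × 10⁵.
Original = 1.10 nM × 4.01 × 10⁵ = 4.41 × 10⁵ nM = 441 μM.

441 μM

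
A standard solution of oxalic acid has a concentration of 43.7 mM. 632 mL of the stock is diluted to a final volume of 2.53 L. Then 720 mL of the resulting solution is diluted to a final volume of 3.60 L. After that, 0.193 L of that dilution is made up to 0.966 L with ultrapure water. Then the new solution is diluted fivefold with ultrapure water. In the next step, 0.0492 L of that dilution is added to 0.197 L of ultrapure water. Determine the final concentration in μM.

17.4 μM

Overall dilution factor = 4.003 × 5 × 5.005 × 5 × 5.004 = 2507.
43.7 mM / 2507 = 0.0174 mM = 17.4 μM.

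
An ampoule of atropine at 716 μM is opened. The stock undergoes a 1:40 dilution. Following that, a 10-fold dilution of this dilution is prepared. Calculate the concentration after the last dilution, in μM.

Overall dilution factor = 40 × 10 = 400.
716 μM / 400 = 1.79 μM.

1.79 μM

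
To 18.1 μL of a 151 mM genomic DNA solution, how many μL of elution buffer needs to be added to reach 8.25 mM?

V₂ = C₁V₁/C₂ = 151 × 18.1 / 8.25 = 331 μL.
Diluent to add = V₂ − V₁ = 331 − 18.1 = 313 μL.

313 μL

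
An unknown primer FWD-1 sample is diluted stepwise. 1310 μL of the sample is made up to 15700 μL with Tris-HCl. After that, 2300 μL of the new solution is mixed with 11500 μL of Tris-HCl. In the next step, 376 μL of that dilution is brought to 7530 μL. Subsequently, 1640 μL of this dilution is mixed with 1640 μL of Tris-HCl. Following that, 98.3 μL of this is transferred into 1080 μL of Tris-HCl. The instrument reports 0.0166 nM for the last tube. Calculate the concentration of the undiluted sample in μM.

0.573 μM

Overall dilution factor = 11.98 × 6 × 20.03 × 2 × 11.99 = 3.45 × 10⁴.
Original = 0.0166 nM × 3.45 × 10⁴ = 573 nM = 0.573 μM.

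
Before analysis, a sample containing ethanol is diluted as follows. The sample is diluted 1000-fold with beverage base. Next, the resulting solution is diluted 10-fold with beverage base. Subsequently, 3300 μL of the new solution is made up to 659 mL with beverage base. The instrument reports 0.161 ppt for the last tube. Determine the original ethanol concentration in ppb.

Overall dilution factor = 1000 × 10 × 199.7 = 2.00 × 10⁶.
Original = 0.161 ppt × 2.00 × 10⁶ = 3.22 × 10⁵ ppt = 322 ppb.

322 ppb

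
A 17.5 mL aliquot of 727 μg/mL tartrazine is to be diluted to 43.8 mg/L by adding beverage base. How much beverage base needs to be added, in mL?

43.8 mg/L = 43.8 μg/mL.
V₂ = C₁V₁/C₂ = 727 × 17.5 / 43.8 = 290 mL.
Diluent to add = V₂ − V₁ = 290 − 17.5 = 273 mL.

273 mL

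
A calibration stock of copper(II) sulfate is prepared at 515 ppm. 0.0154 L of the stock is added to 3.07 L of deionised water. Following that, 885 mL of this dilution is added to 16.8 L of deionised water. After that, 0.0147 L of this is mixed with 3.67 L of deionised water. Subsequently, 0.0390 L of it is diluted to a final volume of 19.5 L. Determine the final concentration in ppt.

Overall dilution factor = 200.4 × 19.98 × 250.7 × 500 = 5.02 × 10⁸.
515 ppm / 5.02 × 10⁸ = 1.03 × 10⁻⁶ ppm = 1.03 ppt.

1.03 ppt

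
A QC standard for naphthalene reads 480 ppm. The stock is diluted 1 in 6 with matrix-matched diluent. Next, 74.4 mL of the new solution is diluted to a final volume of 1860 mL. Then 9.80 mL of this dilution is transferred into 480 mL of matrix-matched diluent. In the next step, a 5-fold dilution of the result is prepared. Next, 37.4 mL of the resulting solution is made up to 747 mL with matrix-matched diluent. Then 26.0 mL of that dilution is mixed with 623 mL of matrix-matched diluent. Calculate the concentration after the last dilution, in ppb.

Overall dilution factor = 6 × 25 × 49.98 × 5 × 19.97 × 24.96 = 1.87 × 10⁷.
480 ppm / 1.87 × 10⁷ = 2.57 × 10⁻⁵ ppm = 0.0257 ppb.

0.0257 ppb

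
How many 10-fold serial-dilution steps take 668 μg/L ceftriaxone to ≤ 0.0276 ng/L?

Need 10ⁿ ≥ 2.42 × 10⁷, so n ≥ log(2.42 × 10⁷)/log(10) = 7.38.
Minimum whole steps: n = 8.

8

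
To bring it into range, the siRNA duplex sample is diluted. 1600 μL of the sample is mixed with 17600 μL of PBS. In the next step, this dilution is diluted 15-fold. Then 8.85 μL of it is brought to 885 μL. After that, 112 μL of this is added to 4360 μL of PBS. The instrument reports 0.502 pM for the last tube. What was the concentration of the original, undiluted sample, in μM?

0.361 μM

Overall dilution factor = 12 × 15 × 100 × 39.93 = 7.19 × 10⁵.
Original = 0.502 pM × 7.19 × 10⁵ = 3.61 × 10⁵ pM = 0.361 μM.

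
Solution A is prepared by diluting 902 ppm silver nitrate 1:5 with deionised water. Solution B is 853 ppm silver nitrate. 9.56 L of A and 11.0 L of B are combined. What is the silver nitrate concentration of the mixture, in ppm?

540 ppm

C_A = 902 ppm / 5 = 180 ppm.
C_mix = (C_A·V_A + C_B·V_B)/(V_A + V_B) = (180×9.56 + 853×11.0) / 20.56 = 540 ppm.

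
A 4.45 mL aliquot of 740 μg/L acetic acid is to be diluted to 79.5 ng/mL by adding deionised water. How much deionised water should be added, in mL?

79.5 ng/mL = 79.5 μg/L.
V₂ = C₁V₁/C₂ = 740 × 4.45 / 79.5 = 41.4 mL.
Diluent to add = V₂ − V₁ = 41.4 − 4.45 = 37.0 mL.

37.0 mL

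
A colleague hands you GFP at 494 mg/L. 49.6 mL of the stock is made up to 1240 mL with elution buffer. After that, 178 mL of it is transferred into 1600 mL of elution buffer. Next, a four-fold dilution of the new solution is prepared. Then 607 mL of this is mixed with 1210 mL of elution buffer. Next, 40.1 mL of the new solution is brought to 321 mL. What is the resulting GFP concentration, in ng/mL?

Overall dilution factor = 25 × 9.989 × 4 × 2.993 × 8.005 = 2.39 × 10⁴.
494 mg/L / 2.39 × 10⁴ = 0.0206 mg/L = 20.6 ng/mL.

20.6 ng/mL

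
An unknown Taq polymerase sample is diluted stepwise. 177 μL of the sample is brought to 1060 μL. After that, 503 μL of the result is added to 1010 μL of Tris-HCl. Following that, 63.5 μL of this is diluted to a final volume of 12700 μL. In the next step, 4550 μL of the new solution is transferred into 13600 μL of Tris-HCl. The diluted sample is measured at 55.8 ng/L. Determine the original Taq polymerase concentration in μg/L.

Overall dilution factor = 5.989 × 3.008 × 200 × 3.989 = 1.44 × 10⁴.
Original = 55.8 ng/L × 1.44 × 10⁴ = 8.02 × 10⁵ ng/L = 802 μg/L.

802 μg/L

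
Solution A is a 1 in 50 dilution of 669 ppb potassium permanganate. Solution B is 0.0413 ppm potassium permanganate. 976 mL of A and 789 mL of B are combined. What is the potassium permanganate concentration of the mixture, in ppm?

C_A = 669 ppb / 50 = 13.4 ppb.
C_B = 0.0413 ppm = 41.3 ppb.
C_mix = (C_A·V_A + C_B·V_B)/(V_A + V_B) = (13.4×976 + 41.3×789) / 1765 = 25.9 ppb = 0.0259 ppm.

0.0259 ppm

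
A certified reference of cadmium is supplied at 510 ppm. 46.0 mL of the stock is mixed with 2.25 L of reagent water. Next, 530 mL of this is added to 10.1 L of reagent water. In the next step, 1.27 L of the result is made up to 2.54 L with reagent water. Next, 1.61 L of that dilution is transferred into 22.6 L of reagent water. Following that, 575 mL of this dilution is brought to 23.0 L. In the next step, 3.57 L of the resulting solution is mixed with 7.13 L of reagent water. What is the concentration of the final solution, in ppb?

0.141 ppb

Overall dilution factor = 49.91 × 20.06 × 2 × 15.04 × 40 × 2.997 = 3.61 × 10⁶.
510 ppm / 3.61 × 10⁶ = 1.41 × 10⁻⁴ ppm = 0.141 ppb.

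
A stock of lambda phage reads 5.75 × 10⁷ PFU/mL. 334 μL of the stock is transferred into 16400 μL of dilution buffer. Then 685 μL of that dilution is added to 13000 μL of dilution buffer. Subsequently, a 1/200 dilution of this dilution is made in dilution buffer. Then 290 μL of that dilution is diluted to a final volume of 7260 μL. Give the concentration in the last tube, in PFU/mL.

Overall dilution factor = 50.10 × 19.98 × 200 × 25.03 = 5.01 × 10⁶.
5.75 × 10⁷ PFU/mL / 5.01 × 10⁶ = 11.5 PFU/mL.

11.5 PFU/mL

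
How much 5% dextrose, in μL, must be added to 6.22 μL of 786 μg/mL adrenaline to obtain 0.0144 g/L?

0.0144 g/L = 14.4 μg/mL.
V₂ = C₁V₁/C₂ = 786 × 6.22 / 14.4 = 340 μL.
Diluent to add = V₂ − V₁ = 340 − 6.22 = 333 μL.

333 μL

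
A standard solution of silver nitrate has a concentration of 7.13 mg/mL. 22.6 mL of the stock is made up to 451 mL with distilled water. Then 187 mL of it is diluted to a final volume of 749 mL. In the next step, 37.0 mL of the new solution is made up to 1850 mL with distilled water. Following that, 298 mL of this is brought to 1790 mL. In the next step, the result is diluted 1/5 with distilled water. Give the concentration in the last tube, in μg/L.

Overall dilution factor = 19.96 × 4.005 × 50 × 6.007 × 5 = 1.20 × 10⁵.
7.13 mg/mL / 1.20 × 10⁵ = 5.94 × 10⁻⁵ mg/mL = 59.4 μg/L.

59.4 μg/L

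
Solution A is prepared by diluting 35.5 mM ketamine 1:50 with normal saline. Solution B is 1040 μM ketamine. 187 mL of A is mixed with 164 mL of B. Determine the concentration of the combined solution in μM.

864 μM

C_A = 35.5 mM / 50 = 0.710 mM.
C_B = 1040 μM = 1.04 mM.
C_mix = (C_A·V_A + C_B·V_B)/(V_A + V_B) = (0.710×187 + 1.04×164) / 351.0 = 0.864 mM = 864 μM.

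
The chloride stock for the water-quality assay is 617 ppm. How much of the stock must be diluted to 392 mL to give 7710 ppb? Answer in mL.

4.90 mL

7710 ppb = 7.71 ppm.
V₁ = C₂V₂/C₁ = 7.71 × 392 / 617 = 4.90 mL.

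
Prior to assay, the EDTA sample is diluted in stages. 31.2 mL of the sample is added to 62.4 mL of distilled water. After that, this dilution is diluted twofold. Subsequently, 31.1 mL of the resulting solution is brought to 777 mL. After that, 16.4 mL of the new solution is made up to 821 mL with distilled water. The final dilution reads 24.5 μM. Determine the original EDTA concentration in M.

Overall dilution factor = 3 × 2 × 24.98 × 50.06 = 7504.
Original = 24.5 μM × 7504 = 1.84 × 10⁵ μM = 0.184 M.

0.184 M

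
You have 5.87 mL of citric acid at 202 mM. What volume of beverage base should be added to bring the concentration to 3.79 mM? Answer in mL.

V₂ = C₁V₁/C₂ = 202 × 5.87 / 3.79 = 313 mL.
Diluent to add = V₂ − V₁ = 313 − 5.87 = 307 mL.

307 mL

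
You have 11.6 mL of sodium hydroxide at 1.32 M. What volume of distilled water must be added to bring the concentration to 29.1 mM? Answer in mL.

29.1 mM = 0.0291 M.
V₂ = C₁V₁/C₂ = 1.32 × 11.6 / 0.0291 = 526 mL.
Diluent to add = V₂ − V₁ = 526 − 11.6 = 515 mL.

515 mL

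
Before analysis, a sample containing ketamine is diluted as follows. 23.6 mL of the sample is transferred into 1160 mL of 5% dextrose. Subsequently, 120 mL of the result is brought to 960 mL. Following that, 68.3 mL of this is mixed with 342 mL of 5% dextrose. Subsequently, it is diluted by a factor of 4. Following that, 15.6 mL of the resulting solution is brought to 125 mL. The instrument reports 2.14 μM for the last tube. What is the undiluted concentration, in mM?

Overall dilution factor = 50.15 × 8 × 6.007 × 4 × 8.013 = 7.73 × 10⁴.
Original = 2.14 μM × 7.73 × 10⁴ = 1.65 × 10⁵ μM = 165 mM.

165 mM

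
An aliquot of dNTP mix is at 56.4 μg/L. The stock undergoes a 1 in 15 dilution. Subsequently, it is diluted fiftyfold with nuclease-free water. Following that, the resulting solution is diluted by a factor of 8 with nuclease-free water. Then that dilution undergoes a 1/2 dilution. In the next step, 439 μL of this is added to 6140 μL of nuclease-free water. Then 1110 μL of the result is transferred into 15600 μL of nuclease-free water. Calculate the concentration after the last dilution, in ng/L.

0.0208 ng/L

Overall dilution factor = 15 × 50 × 8 × 2 × 14.99 × 15.05 = 2.71 × 10⁶.
56.4 μg/L / 2.71 × 10⁶ = 2.08 × 10⁻⁵ μg/L = 0.0208 ng/L.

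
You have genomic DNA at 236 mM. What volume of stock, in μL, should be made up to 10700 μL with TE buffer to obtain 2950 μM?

134 μL

2950 μM = 2.95 mM.
V₁ = C₂V₂/C₁ = 2.95 × 10700 / 236 = 134 μL.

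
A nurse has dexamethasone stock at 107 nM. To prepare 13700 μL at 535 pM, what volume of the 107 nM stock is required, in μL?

535 pM = 0.535 nM.
V₁ = C₂V₂/C₁ = 0.535 × 13700 / 107 = 68.5 μL.

68.5 μL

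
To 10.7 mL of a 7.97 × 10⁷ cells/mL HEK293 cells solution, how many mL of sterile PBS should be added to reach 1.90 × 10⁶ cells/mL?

438 mL

V₂ = C₁V₁/C₂ = 7.97 × 10⁷ × 10.7 / 1.90 × 10⁶ = 449 mL.
Diluent to add = V₂ − V₁ = 449 − 10.7 = 438 mL.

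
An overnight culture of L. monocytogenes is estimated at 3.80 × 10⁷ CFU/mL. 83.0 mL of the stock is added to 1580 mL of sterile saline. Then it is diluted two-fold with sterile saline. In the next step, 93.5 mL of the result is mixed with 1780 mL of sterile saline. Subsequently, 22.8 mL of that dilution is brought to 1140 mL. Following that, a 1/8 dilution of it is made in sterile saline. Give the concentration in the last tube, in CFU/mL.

118 CFU/mL

Overall dilution factor = 20.04 × 2 × 20.04 × 50 × 8 = 3.21 × 10⁵.
3.80 × 10⁷ CFU/mL / 3.21 × 10⁵ = 118 CFU/mL.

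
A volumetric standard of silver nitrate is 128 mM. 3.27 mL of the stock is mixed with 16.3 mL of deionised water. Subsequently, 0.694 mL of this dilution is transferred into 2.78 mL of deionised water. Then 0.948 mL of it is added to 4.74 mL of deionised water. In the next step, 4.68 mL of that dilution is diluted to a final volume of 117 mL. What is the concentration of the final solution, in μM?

Overall dilution factor = 5.985 × 5.006 × 6 × 25 = 4494.
128 mM / 4494 = 0.0285 mM = 28.5 μM.

28.5 μM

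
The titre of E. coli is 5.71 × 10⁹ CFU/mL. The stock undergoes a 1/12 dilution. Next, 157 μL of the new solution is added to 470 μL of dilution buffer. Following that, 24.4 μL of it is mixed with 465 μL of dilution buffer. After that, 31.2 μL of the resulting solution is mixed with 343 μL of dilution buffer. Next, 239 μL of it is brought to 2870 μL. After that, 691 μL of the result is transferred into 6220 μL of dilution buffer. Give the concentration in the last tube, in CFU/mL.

4120 CFU/mL

Overall dilution factor = 12 × 3.994 × 20.06 × 11.99 × 12.01 × 10.00 = 1.38 × 10⁶.
5.71 × 10⁹ CFU/mL / 1.38 × 10⁶ = 4120 CFU/mL.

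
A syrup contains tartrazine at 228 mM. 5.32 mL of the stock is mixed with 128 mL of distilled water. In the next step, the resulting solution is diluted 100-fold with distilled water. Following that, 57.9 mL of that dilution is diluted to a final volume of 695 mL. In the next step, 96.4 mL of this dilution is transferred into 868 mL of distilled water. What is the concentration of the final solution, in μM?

Overall dilution factor = 25.06 × 100 × 12.00 × 10.00 = 3.01 × 10⁵.
228 mM / 3.01 × 10⁵ = 7.58 × 10⁻⁴ mM = 0.758 μM.

0.758 μM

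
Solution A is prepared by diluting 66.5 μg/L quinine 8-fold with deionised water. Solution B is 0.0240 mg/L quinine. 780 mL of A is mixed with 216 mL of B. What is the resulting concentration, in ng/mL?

C_A = 66.5 μg/L / 8 = 8.31 μg/L.
C_B = 0.0240 mg/L = 24.0 μg/L.
C_mix = (C_A·V_A + C_B·V_B)/(V_A + V_B) = (8.31×780 + 24.0×216) / 996.0 = 11.7 μg/L = 11.7 ng/mL.

11.7 ng/mL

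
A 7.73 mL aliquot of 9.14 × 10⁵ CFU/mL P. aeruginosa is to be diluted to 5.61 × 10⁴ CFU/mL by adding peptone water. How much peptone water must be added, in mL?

118 mL

V₂ = C₁V₁/C₂ = 9.14 × 10⁵ × 7.73 / 5.61 × 10⁴ = 126 mL.
Diluent to add = V₂ − V₁ = 126 − 7.73 = 118 mL.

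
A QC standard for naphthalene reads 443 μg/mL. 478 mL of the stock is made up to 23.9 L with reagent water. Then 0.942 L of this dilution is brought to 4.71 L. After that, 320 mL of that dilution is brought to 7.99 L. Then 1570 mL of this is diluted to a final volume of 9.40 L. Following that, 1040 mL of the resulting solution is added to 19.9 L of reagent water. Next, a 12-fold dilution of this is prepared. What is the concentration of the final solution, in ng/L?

49.1 ng/L

Overall dilution factor = 50 × 5 × 24.97 × 5.987 × 20.13 × 12 = 9.03 × 10⁶.
443 μg/mL / 9.03 × 10⁶ = 4.91 × 10⁻⁵ μg/mL = 49.1 ng/L.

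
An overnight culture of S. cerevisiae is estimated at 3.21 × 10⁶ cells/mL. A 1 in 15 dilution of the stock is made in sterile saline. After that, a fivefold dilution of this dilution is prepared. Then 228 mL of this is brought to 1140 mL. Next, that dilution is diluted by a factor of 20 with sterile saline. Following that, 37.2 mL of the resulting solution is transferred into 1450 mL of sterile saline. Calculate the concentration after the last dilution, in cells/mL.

Overall dilution factor = 15 × 5 × 5 × 20 × 39.98 = 3.00 × 10⁵.
3.21 × 10⁶ cells/mL / 3.00 × 10⁵ = 10.7 cells/mL.

10.7 cells/mL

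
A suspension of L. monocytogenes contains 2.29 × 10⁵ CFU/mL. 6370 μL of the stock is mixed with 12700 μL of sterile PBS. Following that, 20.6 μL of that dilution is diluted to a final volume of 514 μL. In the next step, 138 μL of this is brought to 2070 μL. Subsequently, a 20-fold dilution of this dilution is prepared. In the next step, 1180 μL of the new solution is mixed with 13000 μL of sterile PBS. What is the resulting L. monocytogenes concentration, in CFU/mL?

0.850 CFU/mL

Overall dilution factor = 2.994 × 24.95 × 15 × 20 × 12.02 = 2.69 × 10⁵.
2.29 × 10⁵ CFU/mL / 2.69 × 10⁵ = 0.850 CFU/mL.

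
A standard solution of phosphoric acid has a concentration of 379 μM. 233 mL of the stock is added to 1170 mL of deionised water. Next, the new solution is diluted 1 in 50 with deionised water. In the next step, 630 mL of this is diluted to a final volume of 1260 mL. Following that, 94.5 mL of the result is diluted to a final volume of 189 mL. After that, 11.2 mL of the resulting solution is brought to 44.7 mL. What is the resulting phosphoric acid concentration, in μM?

0.0789 μM

Overall dilution factor = 6.021 × 50 × 2 × 2 × 3.991 = 4806.
379 μM / 4806 = 0.0789 μM.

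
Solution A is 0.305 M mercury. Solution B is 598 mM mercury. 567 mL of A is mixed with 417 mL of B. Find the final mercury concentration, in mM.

C_B = 598 mM = 0.598 M.
C_mix = (C_A·V_A + C_B·V_B)/(V_A + V_B) = (0.305×567 + 0.598×417) / 984.0 = 0.429 M = 429 mM.

429 mM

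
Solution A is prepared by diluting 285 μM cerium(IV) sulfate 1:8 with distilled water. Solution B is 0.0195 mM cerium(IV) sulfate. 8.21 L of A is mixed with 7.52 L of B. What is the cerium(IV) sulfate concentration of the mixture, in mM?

0.0279 mM

C_A = 285 μM / 8 = 35.6 μM.
C_B = 0.0195 mM = 19.5 μM.
C_mix = (C_A·V_A + C_B·V_B)/(V_A + V_B) = (35.6×8.21 + 19.5×7.52) / 15.73 = 27.9 μM = 0.0279 mM.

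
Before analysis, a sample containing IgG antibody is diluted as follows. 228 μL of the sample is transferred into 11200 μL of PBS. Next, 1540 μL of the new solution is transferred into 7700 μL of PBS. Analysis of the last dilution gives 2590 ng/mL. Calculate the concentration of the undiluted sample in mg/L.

779 mg/L

Overall dilution factor = 50.12 × 6 = 301.
Original = 2590 ng/mL × 301 = 7.79 × 10⁵ ng/mL = 779 mg/L.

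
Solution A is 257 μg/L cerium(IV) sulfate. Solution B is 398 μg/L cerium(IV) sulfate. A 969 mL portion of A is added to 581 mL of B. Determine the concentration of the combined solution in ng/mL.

310 ng/mL

C_mix = (C_A·V_A + C_B·V_B)/(V_A + V_B) = (257×969 + 398×581) / 1550 = 310 μg/L = 310 ng/mL.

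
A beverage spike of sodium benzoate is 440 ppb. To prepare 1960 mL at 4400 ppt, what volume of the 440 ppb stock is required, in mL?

19.6 mL

4400 ppt = 4.40 ppb.
V₁ = C₂V₂/C₁ = 4.40 × 1960 / 440 = 19.6 mL.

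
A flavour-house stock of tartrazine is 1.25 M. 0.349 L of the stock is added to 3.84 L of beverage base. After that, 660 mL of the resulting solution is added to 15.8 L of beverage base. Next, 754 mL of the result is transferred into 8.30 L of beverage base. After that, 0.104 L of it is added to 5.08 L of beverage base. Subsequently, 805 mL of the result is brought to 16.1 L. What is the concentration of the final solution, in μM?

Overall dilution factor = 12.00 × 24.94 × 12.01 × 49.85 × 20 = 3.58 × 10⁶.
1.25 M / 3.58 × 10⁶ = 3.49 × 10⁻⁷ M = 0.349 μM.

0.349 μM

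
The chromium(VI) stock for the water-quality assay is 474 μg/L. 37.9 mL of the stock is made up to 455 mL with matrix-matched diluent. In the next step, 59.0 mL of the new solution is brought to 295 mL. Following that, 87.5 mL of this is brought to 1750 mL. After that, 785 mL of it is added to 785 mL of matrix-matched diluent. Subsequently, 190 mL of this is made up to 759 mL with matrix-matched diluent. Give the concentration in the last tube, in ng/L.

49.4 ng/L

Overall dilution factor = 12.01 × 5 × 20 × 2 × 3.995 = 9592.
474 μg/L / 9592 = 0.0494 μg/L = 49.4 ng/L.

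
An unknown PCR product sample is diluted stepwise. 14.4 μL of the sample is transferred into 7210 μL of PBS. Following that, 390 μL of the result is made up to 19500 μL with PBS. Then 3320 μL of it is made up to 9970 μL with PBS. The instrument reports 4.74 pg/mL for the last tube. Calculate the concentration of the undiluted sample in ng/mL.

357 ng/mL

Overall dilution factor = 501.7 × 50 × 3.003 = 7.53 × 10⁴.
Original = 4.74 pg/mL × 7.53 × 10⁴ = 3.57 × 10⁵ pg/mL = 357 ng/mL.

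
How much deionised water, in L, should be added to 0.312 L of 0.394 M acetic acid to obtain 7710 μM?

7710 μM = 7.71 × 10⁻³ M.
V₂ = C₁V₁/C₂ = 0.394 × 0.312 / 7.71 × 10⁻³ = 15.9 L.
Diluent to add = V₂ − V₁ = 15.9 − 0.312 = 15.6 L.

15.6 L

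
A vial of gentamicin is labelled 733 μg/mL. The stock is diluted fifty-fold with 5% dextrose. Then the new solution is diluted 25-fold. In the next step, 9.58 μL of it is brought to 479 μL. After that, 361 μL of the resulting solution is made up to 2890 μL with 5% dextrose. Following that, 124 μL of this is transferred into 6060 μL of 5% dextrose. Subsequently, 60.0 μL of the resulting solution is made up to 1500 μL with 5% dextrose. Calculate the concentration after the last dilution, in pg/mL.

Overall dilution factor = 50 × 25 × 50 × 8.006 × 49.87 × 25 = 6.24 × 10⁸.
733 μg/mL / 6.24 × 10⁸ = 1.18 × 10⁻⁶ μg/mL = 1.18 pg/mL.

1.18 pg/mL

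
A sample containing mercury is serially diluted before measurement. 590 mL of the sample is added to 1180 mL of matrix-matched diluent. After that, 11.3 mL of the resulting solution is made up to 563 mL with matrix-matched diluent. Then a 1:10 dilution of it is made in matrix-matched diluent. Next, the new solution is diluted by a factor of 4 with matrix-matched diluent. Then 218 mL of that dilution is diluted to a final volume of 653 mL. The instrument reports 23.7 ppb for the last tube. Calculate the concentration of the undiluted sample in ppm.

Overall dilution factor = 3 × 49.82 × 10 × 4 × 2.995 = 1.79 × 10⁴.
Original = 23.7 ppb × 1.79 × 10⁴ = 4.24 × 10⁵ ppb = 424 ppm.

424 ppm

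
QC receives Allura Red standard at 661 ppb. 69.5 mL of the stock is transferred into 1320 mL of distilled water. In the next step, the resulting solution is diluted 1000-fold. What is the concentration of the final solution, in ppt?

Overall dilution factor = 19.99 × 1000 = 2.00 × 10⁴.
661 ppb / 2.00 × 10⁴ = 0.0331 ppb = 33.1 ppt.

33.1 ppt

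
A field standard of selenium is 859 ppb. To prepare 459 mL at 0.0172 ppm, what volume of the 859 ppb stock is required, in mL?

0.0172 ppm = 17.2 ppb.
V₁ = C₂V₂/C₁ = 17.2 × 459 / 859 = 9.19 mL.

9.19 mL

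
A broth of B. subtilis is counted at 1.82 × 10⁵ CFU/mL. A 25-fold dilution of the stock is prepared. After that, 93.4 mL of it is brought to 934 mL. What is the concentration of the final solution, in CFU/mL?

Overall dilution factor = 25 × 10 = 250.
1.82 × 10⁵ CFU/mL / 250 = 728 CFU/mL.

728 CFU/mL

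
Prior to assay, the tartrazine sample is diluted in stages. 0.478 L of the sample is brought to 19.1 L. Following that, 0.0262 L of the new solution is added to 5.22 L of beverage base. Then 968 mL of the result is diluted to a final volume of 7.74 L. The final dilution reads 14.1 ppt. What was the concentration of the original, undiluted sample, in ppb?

Overall dilution factor = 39.96 × 200.2 × 7.996 = 6.40 × 10⁴.
Original = 14.1 ppt × 6.40 × 10⁴ = 9.02 × 10⁵ ppt = 902 ppb.

902 ppb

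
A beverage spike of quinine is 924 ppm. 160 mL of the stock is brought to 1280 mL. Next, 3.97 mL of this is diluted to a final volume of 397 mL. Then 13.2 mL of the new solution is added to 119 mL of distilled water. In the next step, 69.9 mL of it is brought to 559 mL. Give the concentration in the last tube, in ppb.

14.4 ppb

Overall dilution factor = 8 × 100 × 10.02 × 7.997 = 6.41 × 10⁴.
924 ppm / 6.41 × 10⁴ = 0.0144 ppm = 14.4 ppb.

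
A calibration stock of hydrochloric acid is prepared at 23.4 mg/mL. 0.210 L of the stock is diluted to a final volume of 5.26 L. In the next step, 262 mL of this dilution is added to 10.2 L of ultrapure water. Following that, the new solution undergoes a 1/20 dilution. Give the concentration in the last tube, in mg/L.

Overall dilution factor = 25.05 × 39.93 × 20 = 2.00 × 10⁴.
23.4 mg/mL / 2.00 × 10⁴ = 1.17 × 10⁻³ mg/mL = 1.17 mg/L.

1.17 mg/L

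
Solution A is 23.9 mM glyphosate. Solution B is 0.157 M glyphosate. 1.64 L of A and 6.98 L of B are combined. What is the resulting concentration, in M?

0.132 M

C_B = 0.157 M = 157 mM.
C_mix = (C_A·V_A + C_B·V_B)/(V_A + V_B) = (23.9×1.64 + 157×6.98) / 8.620 = 132 mM = 0.132 M.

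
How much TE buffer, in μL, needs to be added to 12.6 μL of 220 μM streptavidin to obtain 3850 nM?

3850 nM = 3.85 μM.
V₂ = C₁V₁/C₂ = 220 × 12.6 / 3.85 = 720 μL.
Diluent to add = V₂ − V₁ = 720 − 12.6 = 707 μL.

707 μL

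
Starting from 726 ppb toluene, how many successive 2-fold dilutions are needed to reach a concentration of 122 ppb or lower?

3

Need 2ⁿ ≥ 5.95, so n ≥ log(5.95)/log(2) = 2.57.
Minimum whole steps: n = 3.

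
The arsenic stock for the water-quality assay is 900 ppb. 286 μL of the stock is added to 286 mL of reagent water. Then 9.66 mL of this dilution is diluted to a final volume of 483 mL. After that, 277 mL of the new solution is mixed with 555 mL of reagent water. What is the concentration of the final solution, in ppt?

Overall dilution factor = 1001 × 50 × 3.004 = 1.50 × 10⁵.
900 ppb / 1.50 × 10⁵ = 5.99 × 10⁻³ ppb = 5.99 ppt.

5.99 ppt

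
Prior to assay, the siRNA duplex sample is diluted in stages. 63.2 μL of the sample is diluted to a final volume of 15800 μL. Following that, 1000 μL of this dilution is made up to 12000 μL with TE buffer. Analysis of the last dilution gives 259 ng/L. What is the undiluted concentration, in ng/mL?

Overall dilution factor = 250 × 12 = 3000.
Original = 259 ng/L × 3000 = 7.77 × 10⁵ ng/L = 777 ng/mL.

777 ng/mL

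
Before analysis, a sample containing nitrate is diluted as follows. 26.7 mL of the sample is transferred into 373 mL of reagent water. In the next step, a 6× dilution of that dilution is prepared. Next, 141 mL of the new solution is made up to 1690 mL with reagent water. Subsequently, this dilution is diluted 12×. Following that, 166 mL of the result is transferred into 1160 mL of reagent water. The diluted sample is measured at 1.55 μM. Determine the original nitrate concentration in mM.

Overall dilution factor = 14.97 × 6 × 11.99 × 12 × 7.988 = 1.03 × 10⁵.
Original = 1.55 μM × 1.03 × 10⁵ = 1.60 × 10⁵ μM = 160 mM.

160 mM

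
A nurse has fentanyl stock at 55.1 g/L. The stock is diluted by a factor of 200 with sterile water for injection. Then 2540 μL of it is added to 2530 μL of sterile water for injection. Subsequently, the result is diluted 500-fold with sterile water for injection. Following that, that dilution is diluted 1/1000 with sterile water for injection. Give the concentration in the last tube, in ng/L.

276 ng/L

Overall dilution factor = 200 × 1.996 × 500 × 1000 = 2.00 × 10⁸.
55.1 g/L / 2.00 × 10⁸ = 2.76 × 10⁻⁷ g/L = 276 ng/L.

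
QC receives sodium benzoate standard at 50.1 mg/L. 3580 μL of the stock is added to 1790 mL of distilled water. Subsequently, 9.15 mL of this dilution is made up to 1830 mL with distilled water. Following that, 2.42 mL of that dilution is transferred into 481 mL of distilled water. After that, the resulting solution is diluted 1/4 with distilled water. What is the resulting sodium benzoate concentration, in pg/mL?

0.626 pg/mL

Overall dilution factor = 501 × 200 × 199.8 × 4 = 8.01 × 10⁷.
50.1 mg/L / 8.01 × 10⁷ = 6.26 × 10⁻⁷ mg/L = 0.626 pg/mL.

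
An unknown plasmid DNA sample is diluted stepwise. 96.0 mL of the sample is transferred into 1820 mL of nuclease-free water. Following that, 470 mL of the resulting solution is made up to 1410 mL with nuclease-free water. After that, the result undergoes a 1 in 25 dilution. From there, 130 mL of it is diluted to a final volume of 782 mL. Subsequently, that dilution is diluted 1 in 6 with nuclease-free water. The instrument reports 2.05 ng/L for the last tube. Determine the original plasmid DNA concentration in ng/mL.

111 ng/mL

Overall dilution factor = 19.96 × 3 × 25 × 6.015 × 6 = 5.40 × 10⁴.
Original = 2.05 ng/L × 5.40 × 10⁴ = 1.11 × 10⁵ ng/L = 111 ng/mL.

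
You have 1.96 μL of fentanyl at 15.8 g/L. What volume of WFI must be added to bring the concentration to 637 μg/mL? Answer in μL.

637 μg/mL = 0.637 g/L.
V₂ = C₁V₁/C₂ = 15.8 × 1.96 / 0.637 = 48.6 μL.
Diluent to add = V₂ − V₁ = 48.6 − 1.96 = 46.7 μL.

46.7 μL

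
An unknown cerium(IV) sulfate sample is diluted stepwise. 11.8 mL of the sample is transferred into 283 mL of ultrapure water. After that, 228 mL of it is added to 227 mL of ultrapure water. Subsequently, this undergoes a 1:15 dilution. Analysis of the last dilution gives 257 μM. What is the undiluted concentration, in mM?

Overall dilution factor = 24.98 × 1.996 × 15 = 748.
Original = 257 μM × 748 = 1.92 × 10⁵ μM = 192 mM.

192 mM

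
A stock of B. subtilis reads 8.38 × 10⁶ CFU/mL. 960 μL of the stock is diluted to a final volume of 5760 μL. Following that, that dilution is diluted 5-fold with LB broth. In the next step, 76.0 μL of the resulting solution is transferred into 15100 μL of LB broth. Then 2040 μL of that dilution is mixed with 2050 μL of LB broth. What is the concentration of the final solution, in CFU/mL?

698 CFU/mL

Overall dilution factor = 6 × 5 × 199.7 × 2.005 = 1.20 × 10⁴.
8.38 × 10⁶ CFU/mL / 1.20 × 10⁴ = 698 CFU/mL.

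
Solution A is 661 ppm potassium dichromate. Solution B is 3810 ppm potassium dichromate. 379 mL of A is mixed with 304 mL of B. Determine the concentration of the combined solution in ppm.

2060 ppm

C_mix = (C_A·V_A + C_B·V_B)/(V_A + V_B) = (661×379 + 3810×304) / 683.0 = 2063 ppm.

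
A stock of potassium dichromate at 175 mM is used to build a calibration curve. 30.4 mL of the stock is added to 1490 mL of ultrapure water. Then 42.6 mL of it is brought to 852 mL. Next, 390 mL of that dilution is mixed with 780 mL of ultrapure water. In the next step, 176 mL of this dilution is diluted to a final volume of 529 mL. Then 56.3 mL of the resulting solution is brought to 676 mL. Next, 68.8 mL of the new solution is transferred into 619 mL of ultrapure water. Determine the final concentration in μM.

0.162 μM

Overall dilution factor = 50.01 × 20 × 3 × 3.006 × 12.01 × 9.997 = 1.08 × 10⁶.
175 mM / 1.08 × 10⁶ = 1.62 × 10⁻⁴ mM = 0.162 μM.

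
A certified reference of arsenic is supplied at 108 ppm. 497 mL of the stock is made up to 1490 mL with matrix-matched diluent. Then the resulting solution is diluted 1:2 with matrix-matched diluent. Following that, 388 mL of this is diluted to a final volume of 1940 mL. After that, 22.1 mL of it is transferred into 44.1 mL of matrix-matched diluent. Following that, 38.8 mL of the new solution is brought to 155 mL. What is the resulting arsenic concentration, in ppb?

301 ppb

Overall dilution factor = 2.998 × 2 × 5 × 2.995 × 3.995 = 359.
108 ppm / 359 = 0.301 ppm = 301 ppb.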